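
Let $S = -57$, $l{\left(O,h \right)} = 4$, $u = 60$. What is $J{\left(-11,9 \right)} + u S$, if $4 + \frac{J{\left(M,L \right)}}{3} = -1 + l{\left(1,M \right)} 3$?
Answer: $-3399$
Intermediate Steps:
$J{\left(M,L \right)} = 21$ ($J{\left(M,L \right)} = -12 + 3 \left(-1 + 4 \cdot 3\right) = -12 + 3 \left(-1 + 12\right) = -12 + 3 \cdot 11 = -12 + 33 = 21$)
$J{\left(-11,9 \right)} + u S = 21 + 60 \left(-57\right) = 21 - 3420 = -3399$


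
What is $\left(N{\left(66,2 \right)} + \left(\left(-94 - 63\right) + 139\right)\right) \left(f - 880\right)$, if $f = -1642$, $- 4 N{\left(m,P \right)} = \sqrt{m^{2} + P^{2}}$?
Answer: $45396 + 1261 \sqrt{1090} \approx 87028.0$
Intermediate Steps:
$N{\left(m,P \right)} = - \frac{\sqrt{P^{2} + m^{2}}}{4}$ ($N{\left(m,P \right)} = - \frac{\sqrt{m^{2} + P^{2}}}{4} = - \frac{\sqrt{P^{2} + m^{2}}}{4}$)
$\left(N{\left(66,2 \right)} + \left(\left(-94 - 63\right) + 139\right)\right) \left(f - 880\right) = \left(- \frac{\sqrt{2^{2} + 66^{2}}}{4} + \left(\left(-94 - 63\right) + 139\right)\right) \left(-1642 - 880\right) = \left(- \frac{\sqrt{4 + 4356}}{4} + \left(-157 + 139\right)\right) \left(-2522\right) = \left(- \frac{\sqrt{4360}}{4} - 18\right) \left(-2522\right) = \left(- \frac{2 \sqrt{1090}}{4} - 18\right) \left(-2522\right) = \left(- \frac{\sqrt{1090}}{2} - 18\right) \left(-2522\right) = \left(-18 - \frac{\sqrt{1090}}{2}\right) \left(-2522\right) = 45396 + 1261 \sqrt{1090}$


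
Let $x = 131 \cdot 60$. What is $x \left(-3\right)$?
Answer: $-23580$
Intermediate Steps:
$x = 7860$
$x \left(-3\right) = 7860 \left(-3\right) = -23580$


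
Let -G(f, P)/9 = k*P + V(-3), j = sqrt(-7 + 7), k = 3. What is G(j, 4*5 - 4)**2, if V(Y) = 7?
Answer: 245025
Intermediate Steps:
j = 0 (j = sqrt(0) = 0)
G(f, P) = -63 - 27*P (G(f, P) = -9*(3*P + 7) = -9*(7 + 3*P) = -63 - 27*P)
G(j, 4*5 - 4)**2 = (-63 - 27*(4*5 - 4))**2 = (-63 - 27*(20 - 4))**2 = (-63 - 27*16)**2 = (-63 - 432)**2 = (-495)**2 = 245025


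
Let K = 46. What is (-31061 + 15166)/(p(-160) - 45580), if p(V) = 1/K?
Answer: 731170/2096679 ≈ 0.34873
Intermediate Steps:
p(V) = 1/46
(-31061 + 15166)/(p(-160) - 45580) = (-31061 + 15166)/(1/46 - 45580) = -15895/(-2096679/46) = -15895*(-46/2096679) = 731170/2096679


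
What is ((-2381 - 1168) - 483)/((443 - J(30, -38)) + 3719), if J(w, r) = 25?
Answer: -192/197 ≈ -0.97462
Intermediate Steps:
((-2381 - 1168) - 483)/((443 - J(30, -38)) + 3719) = ((-2381 - 1168) - 483)/((443 - 1*25) + 3719) = (-3549 - 483)/((443 - 25) + 3719) = -4032/(418 + 3719) = -4032/4137 = -4032*1/4137 = -192/197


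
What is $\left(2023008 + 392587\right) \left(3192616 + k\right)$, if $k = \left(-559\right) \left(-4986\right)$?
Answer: $14444750825050$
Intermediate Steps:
$k = 2787174$
$\left(2023008 + 392587\right) \left(3192616 + k\right) = \left(2023008 + 392587\right) \left(3192616 + 2787174\right) = 2415595 \cdot 5979790 = 14444750825050$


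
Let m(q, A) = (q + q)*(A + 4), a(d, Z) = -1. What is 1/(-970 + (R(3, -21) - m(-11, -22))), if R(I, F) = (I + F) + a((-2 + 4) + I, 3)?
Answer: -1/1385 ≈ -0.00072202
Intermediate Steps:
m(q, A) = 2*q*(4 + A) (m(q, A) = (2*q)*(4 + A) = 2*q*(4 + A))
R(I, F) = -1 + F + I (R(I, F) = (I + F) - 1 = (F + I) - 1 = -1 + F + I)
1/(-970 + (R(3, -21) - m(-11, -22))) = 1/(-970 + ((-1 - 21 + 3) - 2*(-11)*(4 - 22))) = 1/(-970 + (-19 - 2*(-11)*(-18))) = 1/(-970 + (-19 - 1*396)) = 1/(-970 + (-19 - 396)) = 1/(-970 - 415) = 1/(-1385) = -1/1385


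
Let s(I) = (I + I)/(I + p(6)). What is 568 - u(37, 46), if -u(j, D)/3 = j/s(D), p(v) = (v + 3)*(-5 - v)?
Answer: 46373/92 ≈ 504.05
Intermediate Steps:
p(v) = (-5 - v)*(3 + v) (p(v) = (3 + v)*(-5 - v) = (-5 - v)*(3 + v))
s(I) = 2*I/(-99 + I) (s(I) = (I + I)/(I + (-15 - 1*6² - 8*6)) = (2*I)/(I + (-15 - 1*36 - 48)) = (2*I)/(I + (-15 - 36 - 48)) = (2*I)/(I - 99) = (2*I)/(-99 + I) = 2*I/(-99 + I))
u(j, D) = -3*j*(-99 + D)/(2*D) (u(j, D) = -3*j/(2*D/(-99 + D)) = -3*j*(-99 + D)/(2*D))
568 - u(37, 46) = 568 - 3*37*(99 - 1*46)/(2*46) = 568 - 3*37*(99 - 46)/(2*46) = 568 - 3*37*53/(2*46) = 568 - 1*5883/92 = 568 - 5883/92 = 46373/92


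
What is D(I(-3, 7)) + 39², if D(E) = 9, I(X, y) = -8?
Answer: 1530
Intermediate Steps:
D(I(-3, 7)) + 39² = 9 + 39² = 9 + 1521 = 1530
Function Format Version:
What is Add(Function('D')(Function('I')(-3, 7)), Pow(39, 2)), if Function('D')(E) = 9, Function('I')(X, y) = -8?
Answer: 1530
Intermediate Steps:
Add(Function('D')(Function('I')(-3, 7)), Pow(39, 2)) = Add(9, Pow(39, 2)) = Add(9, 1521) = 1530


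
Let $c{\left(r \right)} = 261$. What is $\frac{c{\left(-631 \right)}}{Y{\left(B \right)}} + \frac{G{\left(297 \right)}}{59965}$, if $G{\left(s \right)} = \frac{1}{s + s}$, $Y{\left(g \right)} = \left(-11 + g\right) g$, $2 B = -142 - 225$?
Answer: $\frac{37186598003}{5085105277230} \approx 0.0073128$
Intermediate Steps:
$B = - \frac{367}{2}$ ($B = \frac{-142 - 225}{2} = \frac{1}{2} \left(-367\right) = - \frac{367}{2} \approx -183.5$)
$Y{\left(g \right)} = g \left(-11 + g\right)$
$G{\left(s \right)} = \frac{1}{2 s}$
$\frac{c{\left(-631 \right)}}{Y{\left(B \right)}} + \frac{G{\left(297 \right)}}{59965} = \frac{261}{\left(- \frac{367}{2}\right) \left(-11 - \frac{367}{2}\right)} + \frac{\frac{1}{2} \cdot \frac{1}{297}}{59965} = \frac{261}{\left(- \frac{367}{2}\right) \left(- \frac{389}{2}\right)} + \frac{1}{2} \cdot \frac{1}{297} \cdot \frac{1}{59965} = \frac{261}{\frac{142763}{4}} + \frac{1}{594} \cdot \frac{1}{59965} = 261 \cdot \frac{4}{142763} + \frac{1}{35619210} = \frac{1044}{142763} + \frac{1}{35619210} = \frac{37186598003}{5085105277230}$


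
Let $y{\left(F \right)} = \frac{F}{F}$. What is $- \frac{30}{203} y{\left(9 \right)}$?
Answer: $- \frac{30}{203} \approx -0.14778$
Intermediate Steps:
$y{\left(F \right)} = 1$
$- \frac{30}{203} y{\left(9 \right)} = - \frac{30}{203} \cdot 1 = \left(-30\right) \frac{1}{203} \cdot 1 = \left(- \frac{30}{203}\right) 1 = - \frac{30}{203}$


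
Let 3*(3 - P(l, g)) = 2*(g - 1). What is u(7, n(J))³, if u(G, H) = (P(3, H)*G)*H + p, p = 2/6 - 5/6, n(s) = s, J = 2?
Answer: 7189057/216 ≈ 33283.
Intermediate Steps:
P(l, g) = 11/3 - 2*g/3 (P(l, g) = 3 - 2*(g - 1)/3 = 3 - 2*(-1 + g)/3 = 3 - (-2 + 2*g)/3 = 3 + (⅔ - 2*g/3) = 11/3 - 2*g/3)
p = -½ (p = 2*(⅙) - 5*⅙ = ⅓ - ⅚ = -½ ≈ -0.50000)
u(G, H) = -½ + G*H*(11/3 - 2*H/3) (u(G, H) = ((11/3 - 2*H/3)*G)*H - ½ = (G*(11/3 - 2*H/3))*H - ½ = G*H*(11/3 - 2*H/3) - ½ = -½ + G*H*(11/3 - 2*H/3))
u(7, n(J))³ = (-½ - ⅓*7*2*(-11 + 2*2))³ = (-½ - ⅓*7*2*(-11 + 4))³ = (-½ - ⅓*7*2*(-7))³ = (-½ + 98/3)³ = (193/6)³ = 7189057/216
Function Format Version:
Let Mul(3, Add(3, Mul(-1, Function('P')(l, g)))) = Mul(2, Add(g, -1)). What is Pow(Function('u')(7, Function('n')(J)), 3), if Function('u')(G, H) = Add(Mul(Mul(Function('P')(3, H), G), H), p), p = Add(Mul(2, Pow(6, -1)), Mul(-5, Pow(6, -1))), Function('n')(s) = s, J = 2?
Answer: Rational(7189057, 216) ≈ 33283.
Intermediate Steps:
Function('P')(l, g) = Add(Rational(11, 3), Mul(Rational(-2, 3), g)) (Function('P')(l, g) = Add(3, Mul(Rational(-1, 3), Mul(2, Add(g, -1)))) = Add(3, Mul(Rational(-1, 3), Mul(2, Add(-1, g)))) = Add(3, Mul(Rational(-1, 3), Add(-2, Mul(2, g)))) = Add(3, Add(Rational(2, 3), Mul(Rational(-2, 3), g))) = Add(Rational(11, 3), Mul(Rational(-2, 3), g)))
p = Rational(-1, 2) (p = Add(Mul(2, Rational(1, 6)), Mul(-5, Rational(1, 6))) = Add(Rational(1, 3), Rational(-5, 6)) = Rational(-1, 2) ≈ -0.50000)
Function('u')(G, H) = Add(Rational(-1, 2), Mul(G, H, Add(Rational(11, 3), Mul(Rational(-2, 3), H)))) (Function('u')(G, H) = Add(Mul(Mul(Add(Rational(11, 3), Mul(Rational(-2, 3), H)), G), H), Rational(-1, 2)) = Add(Mul(Mul(G, Add(Rational(11, 3), Mul(Rational(-2, 3), H))), H), Rational(-1, 2)) = Add(Mul(G, H, Add(Rational(11, 3), Mul(Rational(-2, 3), H))), Rational(-1, 2)) = Add(Rational(-1, 2), Mul(G, H, Add(Rational(11, 3), Mul(Rational(-2, 3), H)))))
Pow(Function('u')(7, Function('n')(J)), 3) = Pow(Add(Rational(-1, 2), Mul(Rational(-1, 3), 7, 2, Add(-11, Mul(2, 2)))), 3) = Pow(Add(Rational(-1, 2), Mul(Rational(-1, 3), 7, 2, Add(-11, 4))), 3) = Pow(Add(Rational(-1, 2), Mul(Rational(-1, 3), 7, 2, -7)), 3) = Pow(Add(Rational(-1, 2), Rational(98, 3)), 3) = Pow(Rational(193, 6), 3) = Rational(7189057, 216)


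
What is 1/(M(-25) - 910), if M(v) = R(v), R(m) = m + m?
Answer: -1/960 ≈ -0.0010417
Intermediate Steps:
R(m) = 2*m
M(v) = 2*v
1/(M(-25) - 910) = 1/(2*(-25) - 910) = 1/(-50 - 910) = 1/(-960) = -1/960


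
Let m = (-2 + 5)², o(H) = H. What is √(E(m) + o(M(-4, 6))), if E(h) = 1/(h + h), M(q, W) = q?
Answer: I*√142/6 ≈ 1.9861*I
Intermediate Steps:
m = 9 (m = 3² = 9)
E(h) = 1/(2*h)
√(E(m) + o(M(-4, 6))) = √((½)/9 - 4) = √((½)*(⅑) - 4) = √(1/18 - 4) = √(-71/18) = I*√142/6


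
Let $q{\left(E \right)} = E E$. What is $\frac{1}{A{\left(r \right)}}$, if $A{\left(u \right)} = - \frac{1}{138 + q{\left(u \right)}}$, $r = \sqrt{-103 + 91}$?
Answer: $-126$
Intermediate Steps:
$q{\left(E \right)} = E^{2}$
$r = 2 i \sqrt{3}$ ($r = \sqrt{-12} = 2 i \sqrt{3} \approx 3.4641 i$)
$A{\left(u \right)} = - \frac{1}{138 + u^{2}}$
$\frac{1}{A{\left(r \right)}} = \frac{1}{\left(-1\right) \frac{1}{138 + \left(2 i \sqrt{3}\right)^{2}}} = \frac{1}{\left(-1\right) \frac{1}{138 - 12}} = \frac{1}{\left(-1\right) \frac{1}{126}} = \frac{1}{- \frac{1}{126}} = -126$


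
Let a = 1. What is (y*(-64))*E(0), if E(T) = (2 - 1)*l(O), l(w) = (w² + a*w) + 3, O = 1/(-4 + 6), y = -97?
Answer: 23280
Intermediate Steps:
O = ½ (O = 1/2 = ½ ≈ 0.50000)
l(w) = 3 + w + w² (l(w) = (w² + 1*w) + 3 = (w² + w) + 3 = (w + w²) + 3 = 3 + w + w²)
E(T) = 15/4 (E(T) = (2 - 1)*(3 + ½ + (½)²) = 1*(3 + ½ + ¼) = 1*(15/4) = 15/4)
(y*(-64))*E(0) = -97*(-64)*(15/4) = 6208*(15/4) = 23280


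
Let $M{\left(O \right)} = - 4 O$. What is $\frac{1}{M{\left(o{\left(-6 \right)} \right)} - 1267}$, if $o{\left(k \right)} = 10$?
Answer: $- \frac{1}{1307} \approx -0.00076511$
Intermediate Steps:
$\frac{1}{M{\left(o{\left(-6 \right)} \right)} - 1267} = \frac{1}{\left(-4\right) 10 - 1267} = \frac{1}{-40 - 1267} = \frac{1}{-1307} = - \frac{1}{1307}$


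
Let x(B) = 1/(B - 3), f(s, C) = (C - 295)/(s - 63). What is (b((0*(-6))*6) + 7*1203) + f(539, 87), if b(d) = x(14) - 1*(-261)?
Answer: 11364285/1309 ≈ 8681.7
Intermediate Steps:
f(s, C) = (-295 + C)/(-63 + s)
x(B) = 1/(-3 + B)
b(d) = 2872/11 (b(d) = 1/(-3 + 14) - 1*(-261) = 1/11 + 261 = 2872/11)
(b((0*(-6))*6) + 7*1203) + f(539, 87) = (2872/11 + 7*1203) + (-295 + 87)/(-63 + 539) = (2872/11 + 8421) - 208/476 = 95503/11 + (1/476)*(-208) = 95503/11 - 52/119 = 11364285/1309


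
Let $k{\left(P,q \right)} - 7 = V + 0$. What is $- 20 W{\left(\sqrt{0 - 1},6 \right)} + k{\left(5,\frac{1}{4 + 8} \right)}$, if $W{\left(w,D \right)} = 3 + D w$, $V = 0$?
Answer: $-53 - 120 i \approx -53.0 - 120.0 i$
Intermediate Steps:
$k{\left(P,q \right)} = 7$ ($k{\left(P,q \right)} = 7 + \left(0 + 0\right) = 7 + 0 = 7$)
$- 20 W{\left(\sqrt{0 - 1},6 \right)} + k{\left(5,\frac{1}{4 + 8} \right)} = - 20 \left(3 + 6 \sqrt{0 - 1}\right) + 7 = - 20 \left(3 + 6 \sqrt{-1}\right) + 7 = - 20 \left(3 + 6 i\right) + 7 = \left(-60 - 120 i\right) + 7 = -53 - 120 i$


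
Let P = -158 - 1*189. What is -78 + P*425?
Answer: -147553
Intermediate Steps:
P = -347 (P = -158 - 189 = -347)
-78 + P*425 = -78 - 347*425 = -78 - 147475 = -147553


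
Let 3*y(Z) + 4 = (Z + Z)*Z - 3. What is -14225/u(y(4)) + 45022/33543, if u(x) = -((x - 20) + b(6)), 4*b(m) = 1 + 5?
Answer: -2860148708/2046123 ≈ -1397.8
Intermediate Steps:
y(Z) = -7/3 + 2*Z²/3 (y(Z) = -4/3 + ((Z + Z)*Z - 3)/3 = -4/3 + ((2*Z)*Z - 3)/3 = -4/3 + (2*Z² - 3)/3 = -4/3 + (-3 + 2*Z²)/3 = -4/3 + (-1 + 2*Z²/3) = -7/3 + 2*Z²/3)
b(m) = 3/2 (b(m) = (1 + 5)/4 = (¼)*6 = 3/2)
u(x) = 37/2 - x (u(x) = -((x - 20) + 3/2) = -((-20 + x) + 3/2) = -(-37/2 + x) = 37/2 - x)
-14225/u(y(4)) + 45022/33543 = -14225/(37/2 - (-7/3 + (⅔)*4²)) + 45022/33543 = -14225/(37/2 - (-7/3 + (⅔)*16)) + 45022*(1/33543) = -14225/(37/2 - (-7/3 + 32/3)) + 45022/33543 = -14225/(37/2 - 1*25/3) + 45022/33543 = -14225/(37/2 - 25/3) + 45022/33543 = -14225/61/6 + 45022/33543 = -14225*6/61 + 45022/33543 = -85350/61 + 45022/33543 = -2860148708/2046123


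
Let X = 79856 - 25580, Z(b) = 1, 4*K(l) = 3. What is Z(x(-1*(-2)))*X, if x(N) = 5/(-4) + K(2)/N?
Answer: 54276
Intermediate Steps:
K(l) = ¾ (K(l) = (¼)*3 = ¾)
x(N) = -5/4 + 3/(4*N) (x(N) = 5/(-4) + 3/(4*N) = 5*(-¼) + 3/(4*N) = -5/4 + 3/(4*N))
X = 54276
Z(x(-1*(-2)))*X = 1*54276 = 54276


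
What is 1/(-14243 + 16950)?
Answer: 1/2707 ≈ 0.00036941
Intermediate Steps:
1/(-14243 + 16950) = 1/2707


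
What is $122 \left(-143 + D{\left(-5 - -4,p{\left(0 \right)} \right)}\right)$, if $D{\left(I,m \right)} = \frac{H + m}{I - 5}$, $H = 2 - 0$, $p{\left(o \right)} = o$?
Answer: $- \frac{52460}{3} \approx -17487.0$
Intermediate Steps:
$H = 2$ ($H = 2 + 0 = 2$)
$D{\left(I,m \right)} = \frac{2 + m}{-5 + I}$ ($D{\left(I,m \right)} = \frac{2 + m}{I - 5} = \frac{2 + m}{-5 + I}$)
$122 \left(-143 + D{\left(-5 - -4,p{\left(0 \right)} \right)}\right) = 122 \left(-143 + \frac{2 + 0}{-5 - 1}\right) = 122 \left(-143 + \frac{1}{-5 + \left(-5 + 4\right)} 2\right) = 122 \left(-143 + \frac{1}{-5 - 1} \cdot 2\right) = 122 \left(-143 + \frac{1}{-6} \cdot 2\right) = 122 \left(-143 - \frac{1}{3}\right) = 122 \left(- \frac{430}{3}\right) = - \frac{52460}{3}$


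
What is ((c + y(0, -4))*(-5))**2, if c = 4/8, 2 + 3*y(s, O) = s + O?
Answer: 225/4 ≈ 56.250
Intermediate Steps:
y(s, O) = -2/3 + O/3 + s/3 (y(s, O) = -2/3 + (s + O)/3 = -2/3 + (O + s)/3 = -2/3 + (O/3 + s/3) = -2/3 + O/3 + s/3)
c = 1/2 (c = 4*(1/8) = 1/2 ≈ 0.50000)
((c + y(0, -4))*(-5))**2 = ((1/2 + (-2/3 + (1/3)*(-4) + (1/3)*0))*(-5))**2 = ((1/2 + (-2/3 - 4/3 + 0))*(-5))**2 = ((1/2 - 2)*(-5))**2 = (-3/2*(-5))**2 = (15/2)**2 = 225/4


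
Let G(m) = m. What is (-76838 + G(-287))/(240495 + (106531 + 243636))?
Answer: -77125/590662 ≈ -0.13057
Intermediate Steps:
(-76838 + G(-287))/(240495 + (106531 + 243636)) = (-76838 - 287)/(240495 + (106531 + 243636)) = -77125/(240495 + 350167) = -77125/590662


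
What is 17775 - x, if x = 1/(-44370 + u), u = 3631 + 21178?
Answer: 347696776/19561 ≈ 17775.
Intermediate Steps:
u = 24809
x = -1/19561 (x = 1/(-44370 + 24809) = 1/(-19561) = -1/19561 ≈ -5.1122e-5)
17775 - x = 17775 - 1*(-1/19561) = 17775 + 1/19561 = 347696776/19561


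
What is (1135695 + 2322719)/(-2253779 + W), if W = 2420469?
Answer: 1729207/83345 ≈ 20.748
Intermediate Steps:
(1135695 + 2322719)/(-2253779 + W) = (1135695 + 2322719)/(-2253779 + 2420469) = 3458414/166690 = 3458414*(1/166690) = 1729207/83345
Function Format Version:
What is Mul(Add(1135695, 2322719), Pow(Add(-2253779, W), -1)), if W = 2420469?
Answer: Rational(1729207, 83345) ≈ 20.748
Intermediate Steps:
Mul(Add(1135695, 2322719), Pow(Add(-2253779, W), -1)) = Mul(Add(1135695, 2322719), Pow(Add(-2253779, 2420469), -1)) = Mul(3458414, Pow(166690, -1)) = Mul(3458414, Rational(1, 166690)) = Rational(1729207, 83345)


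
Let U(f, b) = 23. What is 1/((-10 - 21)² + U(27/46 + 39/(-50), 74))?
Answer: 1/984 ≈ 0.0010163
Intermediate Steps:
1/((-10 - 21)² + U(27/46 + 39/(-50), 74)) = 1/((-10 - 21)² + 23) = 1/((-31)² + 23) = 1/(961 + 23) = 1/984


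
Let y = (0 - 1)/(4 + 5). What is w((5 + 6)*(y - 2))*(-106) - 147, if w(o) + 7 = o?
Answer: 27509/9 ≈ 3056.6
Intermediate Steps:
y = -⅑ (y = -1/9 = -1*⅑ = -⅑ ≈ -0.11111)
w(o) = -7 + o
w((5 + 6)*(y - 2))*(-106) - 147 = (-7 + (5 + 6)*(-⅑ - 2))*(-106) - 147 = (-7 + 11*(-19/9))*(-106) - 147 = (-7 - 209/9)*(-106) - 147 = -272/9*(-106) - 147 = 28832/9 - 147 = 27509/9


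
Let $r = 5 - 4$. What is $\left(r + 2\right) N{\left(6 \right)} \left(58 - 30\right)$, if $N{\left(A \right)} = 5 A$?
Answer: $2520$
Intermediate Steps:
$r = 1$ ($r = 5 - 4 = 1$)
$\left(r + 2\right) N{\left(6 \right)} \left(58 - 30\right) = \left(1 + 2\right) 5 \cdot 6 \left(58 - 30\right) = 3 \cdot 30 \cdot 28 = 90 \cdot 28 = 2520$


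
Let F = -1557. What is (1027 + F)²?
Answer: 280900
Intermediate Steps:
(1027 + F)² = (1027 - 1557)² = (-530)² = 280900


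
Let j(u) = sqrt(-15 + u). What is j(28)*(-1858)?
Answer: -1858*sqrt(13) ≈ -6699.1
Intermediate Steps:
j(28)*(-1858) = sqrt(-15 + 28)*(-1858) = sqrt(13)*(-1858) = -1858*sqrt(13)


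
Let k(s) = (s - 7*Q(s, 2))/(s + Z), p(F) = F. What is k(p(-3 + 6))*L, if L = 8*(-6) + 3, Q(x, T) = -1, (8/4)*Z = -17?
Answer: 900/11 ≈ 81.818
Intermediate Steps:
Z = -17/2 (Z = (½)*(-17) = -17/2 ≈ -8.5000)
L = -45 (L = -48 + 3 = -45)
k(s) = (7 + s)/(-17/2 + s) (k(s) = (s - 7*(-1))/(s - 17/2) = (s + 7)/(-17/2 + s) = (7 + s)/(-17/2 + s))
k(p(-3 + 6))*L = (2*(7 + (-3 + 6))/(-17 + 2*(-3 + 6)))*(-45) = (2*(7 + 3)/(-17 + 2*3))*(-45) = (2*10/(-17 + 6))*(-45) = (2*10/(-11))*(-45) = (2*(-1/11)*10)*(-45) = -20/11*(-45) = 900/11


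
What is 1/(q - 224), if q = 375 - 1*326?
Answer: -1/175 ≈ -0.0057143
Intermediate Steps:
q = 49 (q = 375 - 326 = 49)
1/(q - 224) = 1/(49 - 224) = 1/(-175) = -1/175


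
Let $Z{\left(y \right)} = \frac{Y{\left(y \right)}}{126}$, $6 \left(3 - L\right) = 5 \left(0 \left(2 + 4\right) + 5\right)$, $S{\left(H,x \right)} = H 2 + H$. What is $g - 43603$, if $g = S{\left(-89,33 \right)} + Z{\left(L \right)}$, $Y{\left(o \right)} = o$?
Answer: $- \frac{4737961}{108} \approx -43870.0$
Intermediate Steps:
$S{\left(H,x \right)} = 3 H$ ($S{\left(H,x \right)} = 2 H + H = 3 H$)
$L = - \frac{7}{6}$ ($L = 3 - \frac{5 \left(0 \left(2 + 4\right) + 5\right)}{6} = 3 - \frac{5 \left(0 \cdot 6 + 5\right)}{6} = 3 - \frac{5 \left(0 + 5\right)}{6} = 3 - \frac{5 \cdot 5}{6} = 3 - \frac{25}{6} = - \frac{7}{6} \approx -1.1667$)
$Z{\left(y \right)} = \frac{y}{126}$
$g = - \frac{28837}{108}$ ($g = 3 \left(-89\right) + \frac{1}{126} \left(- \frac{7}{6}\right) = -267 - \frac{1}{108} = - \frac{28837}{108} \approx -267.01$)
$g - 43603 = - \frac{28837}{108} - 43603 = - \frac{4737961}{108}$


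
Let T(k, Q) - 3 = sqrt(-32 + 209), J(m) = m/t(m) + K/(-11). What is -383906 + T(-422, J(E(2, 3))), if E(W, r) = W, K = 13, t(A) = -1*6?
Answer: -383903 + sqrt(177) ≈ -3.8389e+5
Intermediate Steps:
t(A) = -6
J(m) = -13/11 - m/6 (J(m) = m/(-6) + 13/(-11) = m*(-1/6) + 13*(-1/11) = -m/6 - 13/11 = -13/11 - m/6)
T(k, Q) = 3 + sqrt(177) (T(k, Q) = 3 + sqrt(-32 + 209) = 3 + sqrt(177))
-383906 + T(-422, J(E(2, 3))) = -383906 + (3 + sqrt(177)) = -383903 + sqrt(177)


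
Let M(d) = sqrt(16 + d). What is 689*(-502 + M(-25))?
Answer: -345878 + 2067*I ≈ -3.4588e+5 + 2067.0*I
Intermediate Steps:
689*(-502 + M(-25)) = 689*(-502 + sqrt(16 - 25)) = 689*(-502 + sqrt(-9)) = 689*(-502 + 3*I) = -345878 + 2067*I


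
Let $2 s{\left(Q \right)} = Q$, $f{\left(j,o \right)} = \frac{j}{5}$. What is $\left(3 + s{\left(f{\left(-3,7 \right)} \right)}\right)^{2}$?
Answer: $\frac{729}{100} \approx 7.29$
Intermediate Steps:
$f{\left(j,o \right)} = \frac{j}{5}$ ($f{\left(j,o \right)} = j \frac{1}{5} = \frac{j}{5}$)
$s{\left(Q \right)} = \frac{Q}{2}$
$\left(3 + s{\left(f{\left(-3,7 \right)} \right)}\right)^{2} = \left(3 + \frac{\frac{1}{5} \left(-3\right)}{2}\right)^{2} = \left(3 + \frac{1}{2} \left(- \frac{3}{5}\right)\right)^{2} = \left(3 - \frac{3}{10}\right)^{2} = \left(\frac{27}{10}\right)^{2} = \frac{729}{100}$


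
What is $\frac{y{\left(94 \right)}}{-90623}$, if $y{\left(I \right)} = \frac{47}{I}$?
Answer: $- \frac{1}{181246} \approx -5.5174 \cdot 10^{-6}$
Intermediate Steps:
$\frac{y{\left(94 \right)}}{-90623} = \frac{47 \cdot \frac{1}{94}}{-90623} = 47 \cdot \frac{1}{94} \left(- \frac{1}{90623}\right) = \frac{1}{2} \left(- \frac{1}{90623}\right) = - \frac{1}{181246}$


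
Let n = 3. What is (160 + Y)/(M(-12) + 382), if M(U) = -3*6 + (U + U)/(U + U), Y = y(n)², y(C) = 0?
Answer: 32/73 ≈ 0.43836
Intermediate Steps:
Y = 0 (Y = 0² = 0)
M(U) = -17 (M(U) = -18 + (2*U)/((2*U)) = -18 + (2*U)*(1/(2*U)) = -18 + 1 = -17)
(160 + Y)/(M(-12) + 382) = (160 + 0)/(-17 + 382) = 160/365 = 160*(1/365) = 32/73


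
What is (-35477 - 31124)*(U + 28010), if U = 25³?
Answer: -2906134635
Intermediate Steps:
U = 15625
(-35477 - 31124)*(U + 28010) = (-35477 - 31124)*(15625 + 28010) = -66601*43635 = -2906134635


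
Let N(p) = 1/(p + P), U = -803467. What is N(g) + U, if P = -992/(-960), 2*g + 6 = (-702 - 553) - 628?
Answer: -11370664999/14152 ≈ -8.0347e+5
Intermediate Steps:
g = -1889/2 (g = -3 + ((-702 - 553) - 628)/2 = -3 + (-1255 - 628)/2 = -3 + (1/2)*(-1883) = -3 - 1883/2 = -1889/2 ≈ -944.50)
P = 31/30 (P = -992*(-1/960) = 31/30 ≈ 1.0333)
N(p) = 1/(31/30 + p) (N(p) = 1/(p + 31/30) = 1/(31/30 + p))
N(g) + U = 30/(31 + 30*(-1889/2)) - 803467 = 30/(31 - 28335) - 803467 = 30/(-28304) - 803467 = 30*(-1/28304) - 803467 = -15/14152 - 803467 = -11370664999/14152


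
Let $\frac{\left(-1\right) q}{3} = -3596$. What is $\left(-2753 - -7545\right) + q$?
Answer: $15580$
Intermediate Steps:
$q = 10788$ ($q = \left(-3\right) \left(-3596\right) = 10788$)
$\left(-2753 - -7545\right) + q = \left(-2753 - -7545\right) + 10788 = \left(-2753 + 7545\right) + 10788 = 4792 + 10788 = 15580$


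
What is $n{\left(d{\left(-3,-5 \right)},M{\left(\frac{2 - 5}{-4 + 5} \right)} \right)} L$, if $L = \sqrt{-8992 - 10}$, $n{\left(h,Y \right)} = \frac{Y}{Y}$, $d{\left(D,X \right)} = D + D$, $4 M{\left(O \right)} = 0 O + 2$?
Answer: $i \sqrt{9002} \approx 94.879 i$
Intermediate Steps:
$M{\left(O \right)} = \frac{1}{2}$ ($M{\left(O \right)} = \frac{0 O + 2}{4} = \frac{0 + 2}{4} = \frac{1}{4} \cdot 2 = \frac{1}{2}$)
$d{\left(D,X \right)} = 2 D$
$n{\left(h,Y \right)} = 1$
$L = i \sqrt{9002}$ ($L = \sqrt{-9002} = i \sqrt{9002} \approx 94.879 i$)
$n{\left(d{\left(-3,-5 \right)},M{\left(\frac{2 - 5}{-4 + 5} \right)} \right)} L = 1 i \sqrt{9002} = i \sqrt{9002}$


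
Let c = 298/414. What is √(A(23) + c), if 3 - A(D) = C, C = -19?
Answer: √108169/69 ≈ 4.7665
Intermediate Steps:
A(D) = 22 (A(D) = 3 - 1*(-19) = 3 + 19 = 22)
c = 149/207 (c = 298*(1/414) = 149/207 ≈ 0.71981)
√(A(23) + c) = √(22 + 149/207) = √(4703/207) = √108169/69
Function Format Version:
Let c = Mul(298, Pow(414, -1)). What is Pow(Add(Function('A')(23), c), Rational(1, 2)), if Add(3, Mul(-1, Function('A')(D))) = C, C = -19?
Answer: Mul(Rational(1, 69), Pow(108169, Rational(1, 2))) ≈ 4.7665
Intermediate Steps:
Function('A')(D) = 22 (Function('A')(D) = Add(3, Mul(-1, -19)) = Add(3, 19) = 22)
c = Rational(149, 207) (c = Mul(298, Rational(1, 414)) = Rational(149, 207) ≈ 0.71981)
Pow(Add(Function('A')(23), c), Rational(1, 2)) = Pow(Add(22, Rational(149, 207)), Rational(1, 2)) = Pow(Rational(4703, 207), Rational(1, 2)) = Mul(Rational(1, 69), Pow(108169, Rational(1, 2)))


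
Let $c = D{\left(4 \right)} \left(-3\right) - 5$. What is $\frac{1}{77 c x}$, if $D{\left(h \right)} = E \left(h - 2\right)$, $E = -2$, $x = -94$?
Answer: $- \frac{1}{50666} \approx -1.9737 \cdot 10^{-5}$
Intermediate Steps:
$D{\left(h \right)} = 4 - 2 h$ ($D{\left(h \right)} = - 2 \left(h - 2\right) = - 2 \left(-2 + h\right) = 4 - 2 h$)
$c = 7$ ($c = \left(4 - 8\right) \left(-3\right) - 5 = \left(-4\right) \left(-3\right) - 5 = 12 - 5 = 7$)
$\frac{1}{77 c x} = \frac{1}{77 \cdot 7 \left(-94\right)} = \frac{1}{539 \left(-94\right)} = \frac{1}{-50666} = - \frac{1}{50666}$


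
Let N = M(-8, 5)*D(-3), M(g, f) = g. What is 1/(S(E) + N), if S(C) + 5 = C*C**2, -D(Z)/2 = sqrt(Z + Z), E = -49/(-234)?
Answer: -819345119223384/256255104001390417 - 2626728142611456*I*sqrt(6)/256255104001390417 ≈ -0.0031974 - 0.025108*I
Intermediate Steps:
E = 49/234 (E = -49*(-1/234) = 49/234 ≈ 0.20940)
D(Z) = -2*sqrt(2)*sqrt(Z) (D(Z) = -2*sqrt(Z + Z) = -2*sqrt(2)*sqrt(Z))
S(C) = -5 + C**3 (S(C) = -5 + C*C**2 = -5 + C**3)
N = 16*I*sqrt(6) (N = -(-16)*sqrt(2)*sqrt(-3) = -(-16)*sqrt(2)*I*sqrt(3) = -(-16)*I*sqrt(6) = 16*I*sqrt(6) ≈ 39.192*I)
1/(S(E) + N) = 1/((-5 + (49/234)**3) + 16*I*sqrt(6)) = 1/((-5 + 117649/12812904) + 16*I*sqrt(6)) = 1/(-63946871/12812904 + 16*I*sqrt(6))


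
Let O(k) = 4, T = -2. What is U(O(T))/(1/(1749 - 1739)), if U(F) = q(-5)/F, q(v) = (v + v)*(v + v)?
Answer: 250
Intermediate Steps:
q(v) = 4*v² (q(v) = (2*v)*(2*v) = 4*v²)
U(F) = 100/F (U(F) = (4*(-5)²)/F = (4*25)/F = 100/F)
U(O(T))/(1/(1749 - 1739)) = (100/4)/(1/(1749 - 1739)) = (100*(¼))/(1/10) = 25/(⅒) = 10*25 = 250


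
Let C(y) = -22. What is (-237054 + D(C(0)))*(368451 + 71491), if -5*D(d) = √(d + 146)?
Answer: -104290010868 - 879884*√31/5 ≈ -1.0429e+11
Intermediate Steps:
D(d) = -√(146 + d)/5 (D(d) = -√(d + 146)/5 = -√(146 + d)/5)
(-237054 + D(C(0)))*(368451 + 71491) = (-237054 - √(146 - 22)/5)*(368451 + 71491) = (-237054 - 2*√31/5)*439942 = -104290010868 - 879884*√31/5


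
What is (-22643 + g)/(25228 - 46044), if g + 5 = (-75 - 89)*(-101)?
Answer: 1521/5204 ≈ 0.29227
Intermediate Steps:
g = 16559 (g = -5 + (-75 - 89)*(-101) = -5 - 164*(-101) = -5 + 16564 = 16559)
(-22643 + g)/(25228 - 46044) = (-22643 + 16559)/(25228 - 46044) = -6084/(-20816) = -6084*(-1/20816) = 1521/5204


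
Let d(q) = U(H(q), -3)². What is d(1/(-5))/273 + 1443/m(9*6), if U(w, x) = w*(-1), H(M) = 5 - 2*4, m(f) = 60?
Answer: 43831/1820 ≈ 24.083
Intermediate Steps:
H(M) = -3 (H(M) = 5 - 8 = -3)
U(w, x) = -w
d(q) = 9 (d(q) = (-1*(-3))² = 3² = 9)
d(1/(-5))/273 + 1443/m(9*6) = 9/273 + 1443/60 = 9*(1/273) + 1443*(1/60) = 3/91 + 481/20 = 43831/1820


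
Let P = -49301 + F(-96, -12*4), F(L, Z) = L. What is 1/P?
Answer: -1/49397 ≈ -2.0244e-5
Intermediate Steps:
P = -49397 (P = -49301 - 96 = -49397)
1/P = 1/(-49397) = -1/49397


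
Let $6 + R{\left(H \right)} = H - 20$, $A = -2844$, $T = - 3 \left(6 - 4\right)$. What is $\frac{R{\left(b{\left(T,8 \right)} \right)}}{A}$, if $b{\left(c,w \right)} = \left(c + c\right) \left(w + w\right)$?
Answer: $\frac{109}{1422} \approx 0.076653$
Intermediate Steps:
$T = -6$ ($T = \left(-3\right) 2 = -6$)
$b{\left(c,w \right)} = 4 c w$ ($b{\left(c,w \right)} = 2 c 2 w = 4 c w$)
$R{\left(H \right)} = -26 + H$ ($R{\left(H \right)} = -6 + \left(H - 20\right) = -6 + \left(-20 + H\right) = -26 + H$)
$\frac{R{\left(b{\left(T,8 \right)} \right)}}{A} = \frac{-26 + 4 \left(-6\right) 8}{-2844} = \left(-26 - 192\right) \left(- \frac{1}{2844}\right) = \left(-218\right) \left(- \frac{1}{2844}\right) = \frac{109}{1422}$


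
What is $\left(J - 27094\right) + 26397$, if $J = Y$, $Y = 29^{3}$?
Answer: $23692$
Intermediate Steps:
$Y = 24389$
$J = 24389$
$\left(J - 27094\right) + 26397 = \left(24389 - 27094\right) + 26397 = -2705 + 26397 = 23692$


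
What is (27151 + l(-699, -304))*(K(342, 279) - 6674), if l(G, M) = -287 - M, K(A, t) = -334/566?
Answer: -181335264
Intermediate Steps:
K(A, t) = -167/283 (K(A, t) = -334*1/566 = -167/283)
(27151 + l(-699, -304))*(K(342, 279) - 6674) = (27151 + (-287 - 1*(-304)))*(-167/283 - 6674) = (27151 + (-287 + 304))*(-1888909/283) = (27151 + 17)*(-1888909/283) = 27168*(-1888909/283) = -181335264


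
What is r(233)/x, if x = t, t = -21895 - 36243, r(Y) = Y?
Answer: -233/58138 ≈ -0.0040077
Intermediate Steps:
t = -58138
x = -58138
r(233)/x = 233/(-58138) = 233*(-1/58138) = -233/58138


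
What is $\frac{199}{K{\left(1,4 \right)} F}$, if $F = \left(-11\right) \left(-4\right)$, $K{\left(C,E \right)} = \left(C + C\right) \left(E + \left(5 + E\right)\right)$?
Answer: $\frac{199}{1144} \approx 0.17395$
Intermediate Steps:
$K{\left(C,E \right)} = 2 C \left(5 + 2 E\right)$
$F = 44$
$\frac{199}{K{\left(1,4 \right)} F} = \frac{199}{2 \cdot 1 \left(5 + 2 \cdot 4\right) 44} = \frac{199}{2 \cdot 1 \left(5 + 8\right) 44} = \frac{199}{2 \cdot 1 \cdot 13 \cdot 44} = \frac{199}{26 \cdot 44} = \frac{199}{1144}$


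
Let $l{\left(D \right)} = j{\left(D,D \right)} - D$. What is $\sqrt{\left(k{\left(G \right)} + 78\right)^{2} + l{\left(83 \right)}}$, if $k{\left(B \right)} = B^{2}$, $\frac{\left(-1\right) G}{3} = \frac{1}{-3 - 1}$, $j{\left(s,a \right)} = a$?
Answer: $\frac{1257}{16} \approx 78.563$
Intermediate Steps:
$l{\left(D \right)} = 0$ ($l{\left(D \right)} = D - D = 0$)
$G = \frac{3}{4}$ ($G = - \frac{3}{-3 - 1} = - \frac{3}{-4} = \left(-3\right) \left(- \frac{1}{4}\right) = \frac{3}{4} \approx 0.75$)
$\sqrt{\left(k{\left(G \right)} + 78\right)^{2} + l{\left(83 \right)}} = \sqrt{\left(\left(\frac{3}{4}\right)^{2} + 78\right)^{2} + 0} = \sqrt{\left(\frac{9}{16} + 78\right)^{2} + 0} = \sqrt{\left(\frac{1257}{16}\right)^{2} + 0} = \sqrt{\frac{1580049}{256} + 0} = \sqrt{\frac{1580049}{256}} = \frac{1257}{16}$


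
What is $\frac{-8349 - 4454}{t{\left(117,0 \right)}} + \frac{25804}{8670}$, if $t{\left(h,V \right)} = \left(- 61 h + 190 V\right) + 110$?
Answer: $\frac{146163359}{30462045} \approx 4.7982$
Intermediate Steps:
$t{\left(h,V \right)} = 110 - 61 h + 190 V$
$\frac{-8349 - 4454}{t{\left(117,0 \right)}} + \frac{25804}{8670} = \frac{-8349 - 4454}{110 - 7137 + 190 \cdot 0} + \frac{25804}{8670} = \frac{-8349 - 4454}{110 - 7137 + 0} + 25804 \cdot \frac{1}{8670} = - \frac{12803}{-7027} + \frac{12902}{4335} = \left(-12803\right) \left(- \frac{1}{7027}\right) + \frac{12902}{4335} = \frac{12803}{7027} + \frac{12902}{4335} = \frac{146163359}{30462045}$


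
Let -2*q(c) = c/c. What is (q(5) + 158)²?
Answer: 99225/4 ≈ 24806.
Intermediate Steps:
q(c) = -½ (q(c) = -c/(2*c) = -½*1 = -½)
(q(5) + 158)² = (-½ + 158)² = (315/2)² = 99225/4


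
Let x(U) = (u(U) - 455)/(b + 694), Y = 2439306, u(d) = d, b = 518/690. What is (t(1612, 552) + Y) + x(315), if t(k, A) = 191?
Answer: 584720548133/239689 ≈ 2.4395e+6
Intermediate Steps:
b = 259/345 (b = 518*(1/690) = 259/345 ≈ 0.75072)
x(U) = -156975/239689 + 345*U/239689 (x(U) = (U - 455)/(259/345 + 694) = (-455 + U)/(239689/345) = (-455 + U)*(345/239689) = -156975/239689 + 345*U/239689)
(t(1612, 552) + Y) + x(315) = (191 + 2439306) + (-156975/239689 + (345/239689)*315) = 2439497 + (-156975/239689 + 108675/239689) = 2439497 - 48300/239689 = 584720548133/239689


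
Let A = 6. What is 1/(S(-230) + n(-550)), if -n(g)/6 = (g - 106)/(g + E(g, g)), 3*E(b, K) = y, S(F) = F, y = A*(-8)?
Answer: -283/67058 ≈ -0.0042202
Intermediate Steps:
y = -48 (y = 6*(-8) = -48)
E(b, K) = -16 (E(b, K) = (⅓)*(-48) = -16)
n(g) = -6*(-106 + g)/(-16 + g) (n(g) = -6*(g - 106)/(g - 16) = -6*(-106 + g)/(-16 + g))
1/(S(-230) + n(-550)) = 1/(-230 + 6*(106 - 1*(-550))/(-16 - 550)) = 1/(-230 + 6*(106 + 550)/(-566)) = 1/(-230 + 6*(-1/566)*656) = 1/(-230 - 1968/283) = 1/(-67058/283) = -283/67058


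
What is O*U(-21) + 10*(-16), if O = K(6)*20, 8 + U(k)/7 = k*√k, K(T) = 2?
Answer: -2400 - 5880*I*√21 ≈ -2400.0 - 26946.0*I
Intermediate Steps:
U(k) = -56 + 7*k^(3/2) (U(k) = -56 + 7*(k*√k) = -56 + 7*k^(3/2))
O = 40 (O = 2*20 = 40)
O*U(-21) + 10*(-16) = 40*(-56 + 7*(-21)^(3/2)) + 10*(-16) = 40*(-56 + 7*(-21*I*√21)) - 160 = 40*(-56 - 147*I*√21) - 160 = (-2240 - 5880*I*√21) - 160 = -2400 - 5880*I*√21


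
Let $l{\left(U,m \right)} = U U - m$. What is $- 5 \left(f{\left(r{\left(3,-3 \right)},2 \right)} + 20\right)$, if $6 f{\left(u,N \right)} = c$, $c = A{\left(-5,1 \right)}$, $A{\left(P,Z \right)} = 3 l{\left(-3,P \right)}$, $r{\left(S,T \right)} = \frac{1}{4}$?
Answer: $-135$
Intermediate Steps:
$r{\left(S,T \right)} = \frac{1}{4}$
$l{\left(U,m \right)} = U^{2} - m$
$A{\left(P,Z \right)} = 27 - 3 P$ ($A{\left(P,Z \right)} = 3 \left(\left(-3\right)^{2} - P\right) = 3 \left(9 - P\right) = 27 - 3 P$)
$c = 42$ ($c = 27 - -15 = 27 + 15 = 42$)
$f{\left(u,N \right)} = 7$ ($f{\left(u,N \right)} = \frac{1}{6} \cdot 42 = 7$)
$- 5 \left(f{\left(r{\left(3,-3 \right)},2 \right)} + 20\right) = - 5 \left(7 + 20\right) = \left(-5\right) 27 = -135$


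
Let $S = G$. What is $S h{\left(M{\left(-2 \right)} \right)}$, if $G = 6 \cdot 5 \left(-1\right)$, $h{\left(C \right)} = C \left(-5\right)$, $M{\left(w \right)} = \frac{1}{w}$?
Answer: $-75$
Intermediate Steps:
$h{\left(C \right)} = - 5 C$
$G = -30$ ($G = 30 \left(-1\right) = -30$)
$S = -30$
$S h{\left(M{\left(-2 \right)} \right)} = - 30 \left(- \frac{5}{-2}\right) = - 30 \left(\left(-5\right) \left(- \frac{1}{2}\right)\right) = \left(-30\right) \frac{5}{2} = -75$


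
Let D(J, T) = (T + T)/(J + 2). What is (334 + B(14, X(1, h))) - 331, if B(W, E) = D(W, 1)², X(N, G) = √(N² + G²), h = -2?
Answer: 193/64 ≈ 3.0156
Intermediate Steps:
X(N, G) = √(G² + N²)
D(J, T) = 2*T/(2 + J) (D(J, T) = (2*T)/(2 + J) = 2*T/(2 + J))
B(W, E) = 4/(2 + W)² (B(W, E) = (2*1/(2 + W))² = (2/(2 + W))² = 4/(2 + W)²)
(334 + B(14, X(1, h))) - 331 = (334 + 4/(2 + 14)²) - 331 = (334 + 4/16²) - 331 = (334 + 4*(1/256)) - 331 = (334 + 1/64) - 331 = 21377/64 - 331 = 193/64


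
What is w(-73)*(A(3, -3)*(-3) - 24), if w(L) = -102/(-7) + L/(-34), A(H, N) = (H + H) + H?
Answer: -11937/14 ≈ -852.64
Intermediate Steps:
A(H, N) = 3*H (A(H, N) = 2*H + H = 3*H)
w(L) = 102/7 - L/34 (w(L) = -102*(-⅐) + L*(-1/34) = 102/7 - L/34)
w(-73)*(A(3, -3)*(-3) - 24) = (102/7 - 1/34*(-73))*((3*3)*(-3) - 24) = (102/7 + 73/34)*(9*(-3) - 24) = 3979*(-27 - 24)/238 = (3979/238)*(-51) = -11937/14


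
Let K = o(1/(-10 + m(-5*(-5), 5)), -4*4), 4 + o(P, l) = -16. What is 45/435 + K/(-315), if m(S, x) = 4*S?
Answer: 305/1827 ≈ 0.16694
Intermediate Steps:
o(P, l) = -20 (o(P, l) = -4 - 16 = -20)
K = -20
45/435 + K/(-315) = 45/435 - 20/(-315) = 45*(1/435) - 20*(-1/315) = 3/29 + 4/63 = 305/1827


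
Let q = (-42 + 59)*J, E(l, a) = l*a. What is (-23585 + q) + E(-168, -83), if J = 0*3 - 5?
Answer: -9726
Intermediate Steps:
J = -5 (J = 0 - 5 = -5)
E(l, a) = a*l
q = -85 (q = (-42 + 59)*(-5) = 17*(-5) = -85)
(-23585 + q) + E(-168, -83) = (-23585 - 85) - 83*(-168) = -23670 + 13944 = -9726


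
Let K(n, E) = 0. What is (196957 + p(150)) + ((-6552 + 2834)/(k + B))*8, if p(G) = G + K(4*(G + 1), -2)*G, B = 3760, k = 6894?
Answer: 1049974117/5327 ≈ 1.9710e+5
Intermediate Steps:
p(G) = G (p(G) = G + 0*G = G + 0 = G)
(196957 + p(150)) + ((-6552 + 2834)/(k + B))*8 = (196957 + 150) + ((-6552 + 2834)/(6894 + 3760))*8 = 197107 - 3718/10654*8 = 197107 - 3718*1/10654*8 = 197107 - 1859/5327*8 = 197107 - 14872/5327 = 1049974117/5327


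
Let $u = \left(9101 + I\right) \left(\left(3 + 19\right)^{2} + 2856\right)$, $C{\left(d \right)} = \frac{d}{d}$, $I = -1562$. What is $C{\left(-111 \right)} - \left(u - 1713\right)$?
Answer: $-25178546$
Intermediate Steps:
$C{\left(d \right)} = 1$
$u = 25180260$ ($u = \left(9101 - 1562\right) \left(\left(3 + 19\right)^{2} + 2856\right) = 7539 \left(22^{2} + 2856\right) = 7539 \left(484 + 2856\right) = 7539 \cdot 3340 = 25180260$)
$C{\left(-111 \right)} - \left(u - 1713\right) = 1 - \left(25180260 - 1713\right) = 1 - 25178547 = -25178546$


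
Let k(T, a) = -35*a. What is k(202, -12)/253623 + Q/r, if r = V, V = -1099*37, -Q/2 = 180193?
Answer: 30473085646/3437690683 ≈ 8.8644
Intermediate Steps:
Q = -360386 (Q = -2*180193 = -360386)
V = -40663
r = -40663
k(202, -12)/253623 + Q/r = -35*(-12)/253623 - 360386/(-40663) = 420*(1/253623) - 360386*(-1/40663) = 140/84541 + 360386/40663 = 30473085646/3437690683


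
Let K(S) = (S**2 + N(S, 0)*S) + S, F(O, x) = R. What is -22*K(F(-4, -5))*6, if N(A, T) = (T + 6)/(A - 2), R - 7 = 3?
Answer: -15510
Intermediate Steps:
R = 10 (R = 7 + 3 = 10)
N(A, T) = (6 + T)/(-2 + A)
F(O, x) = 10
K(S) = S + S**2 + 6*S/(-2 + S) (K(S) = (S**2 + ((6 + 0)/(-2 + S))*S) + S = (S**2 + (6/(-2 + S))*S) + S = (S**2 + 6*S/(-2 + S)) + S = S + S**2 + 6*S/(-2 + S))
-22*K(F(-4, -5))*6 = -220*(4 + 10**2 - 1*10)/(-2 + 10)*6 = -220*(4 + 100 - 10)/8*6 = -220*94/8*6 = -22*235/2*6 = -2585*6 = -15510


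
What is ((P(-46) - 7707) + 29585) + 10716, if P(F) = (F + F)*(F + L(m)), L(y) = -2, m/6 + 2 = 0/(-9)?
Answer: 37010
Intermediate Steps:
m = -12 (m = -12 + 6*(0/(-9)) = -12 + 6*(0*(-⅑)) = -12 + 6*0 = -12 + 0 = -12)
P(F) = 2*F*(-2 + F) (P(F) = (F + F)*(F - 2) = (2*F)*(-2 + F) = 2*F*(-2 + F))
((P(-46) - 7707) + 29585) + 10716 = ((2*(-46)*(-2 - 46) - 7707) + 29585) + 10716 = ((2*(-46)*(-48) - 7707) + 29585) + 10716 = ((4416 - 7707) + 29585) + 10716 = (-3291 + 29585) + 10716 = 26294 + 10716 = 37010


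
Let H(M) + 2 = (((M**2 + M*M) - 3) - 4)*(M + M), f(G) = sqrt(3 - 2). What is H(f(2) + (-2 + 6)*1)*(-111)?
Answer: -47508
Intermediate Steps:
f(G) = 1 (f(G) = sqrt(1) = 1)
H(M) = -2 + 2*M*(-7 + 2*M**2) (H(M) = -2 + (((M**2 + M*M) - 3) - 4)*(M + M) = -2 + (((M**2 + M**2) - 3) - 4)*(2*M) = -2 + ((2*M**2 - 3) - 4)*(2*M) = -2 + ((-3 + 2*M**2) - 4)*(2*M) = -2 + (-7 + 2*M**2)*(2*M) = -2 + 2*M*(-7 + 2*M**2))
H(f(2) + (-2 + 6)*1)*(-111) = (-2 - 14*(1 + (-2 + 6)*1) + 4*(1 + (-2 + 6)*1)**3)*(-111) = (-2 - 14*(1 + 4*1) + 4*(1 + 4*1)**3)*(-111) = (-2 - 14*(1 + 4) + 4*(1 + 4)**3)*(-111) = (-2 - 14*5 + 4*5**3)*(-111) = (-2 - 70 + 4*125)*(-111) = (-2 - 70 + 500)*(-111) = 428*(-111) = -47508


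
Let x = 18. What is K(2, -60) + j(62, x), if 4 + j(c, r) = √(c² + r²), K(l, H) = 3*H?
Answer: -184 + 2*√1042 ≈ -119.44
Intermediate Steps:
j(c, r) = -4 + √(c² + r²)
K(2, -60) + j(62, x) = 3*(-60) + (-4 + √(62² + 18²)) = -180 + (-4 + √(3844 + 324)) = -180 + (-4 + √4168) = -180 + (-4 + 2*√1042) = -184 + 2*√1042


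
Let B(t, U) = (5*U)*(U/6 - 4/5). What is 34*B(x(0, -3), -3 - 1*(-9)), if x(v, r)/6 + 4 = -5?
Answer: 204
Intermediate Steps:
x(v, r) = -54 (x(v, r) = -24 + 6*(-5) = -24 - 30 = -54)
B(t, U) = 5*U*(-⅘ + U/6) (B(t, U) = (5*U)*(U*(⅙) - 4*⅕) = (5*U)*(U/6 - ⅘) = (5*U)*(-⅘ + U/6) = 5*U*(-⅘ + U/6))
34*B(x(0, -3), -3 - 1*(-9)) = 34*((-3 - 1*(-9))*(-24 + 5*(-3 - 1*(-9)))/6) = 34*((-3 + 9)*(-24 + 5*(-3 + 9))/6) = 34*((⅙)*6*(-24 + 5*6)) = 34*((⅙)*6*(-24 + 30)) = 34*((⅙)*6*6) = 34*6 = 204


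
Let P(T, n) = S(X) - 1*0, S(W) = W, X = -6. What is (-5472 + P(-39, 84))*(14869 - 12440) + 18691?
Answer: -13287371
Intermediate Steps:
P(T, n) = -6 (P(T, n) = -6 - 1*0 = -6 + 0 = -6)
(-5472 + P(-39, 84))*(14869 - 12440) + 18691 = (-5472 - 6)*(14869 - 12440) + 18691 = -5478*2429 + 18691 = -13306062 + 18691 = -13287371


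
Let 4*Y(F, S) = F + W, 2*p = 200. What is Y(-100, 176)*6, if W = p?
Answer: 0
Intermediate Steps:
p = 100 (p = (½)*200 = 100)
W = 100
Y(F, S) = 25 + F/4 (Y(F, S) = (F + 100)/4 = (100 + F)/4 = 25 + F/4)
Y(-100, 176)*6 = (25 + (¼)*(-100))*6 = (25 - 25)*6 = 0*6 = 0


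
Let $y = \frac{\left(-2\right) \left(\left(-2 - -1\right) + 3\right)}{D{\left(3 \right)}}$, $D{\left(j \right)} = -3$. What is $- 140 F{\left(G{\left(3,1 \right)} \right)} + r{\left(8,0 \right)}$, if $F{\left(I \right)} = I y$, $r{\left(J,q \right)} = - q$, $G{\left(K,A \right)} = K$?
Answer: $-560$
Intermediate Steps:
$y = \frac{4}{3}$ ($y = \frac{\left(-2\right) \left(\left(-2 - -1\right) + 3\right)}{-3} = - 2 \left(\left(-2 + 1\right) + 3\right) \left(- \frac{1}{3}\right) = - 2 \left(-1 + 3\right) \left(- \frac{1}{3}\right) = \left(-2\right) 2 \left(- \frac{1}{3}\right) = \left(-4\right) \left(- \frac{1}{3}\right) = \frac{4}{3} \approx 1.3333$)
$F{\left(I \right)} = \frac{4 I}{3}$ ($F{\left(I \right)} = I \frac{4}{3} = \frac{4 I}{3}$)
$- 140 F{\left(G{\left(3,1 \right)} \right)} + r{\left(8,0 \right)} = - 140 \cdot \frac{4}{3} \cdot 3 - 0 = \left(-140\right) 4 + 0 = -560 + 0 = -560$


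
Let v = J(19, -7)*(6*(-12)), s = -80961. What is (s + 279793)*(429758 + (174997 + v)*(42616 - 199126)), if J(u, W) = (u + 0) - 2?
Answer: -5407590652472704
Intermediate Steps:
J(u, W) = -2 + u (J(u, W) = u - 2 = -2 + u)
v = -1224 (v = (-2 + 19)*(6*(-12)) = 17*(-72) = -1224)
(s + 279793)*(429758 + (174997 + v)*(42616 - 199126)) = (-80961 + 279793)*(429758 + (174997 - 1224)*(42616 - 199126)) = 198832*(429758 + 173773*(-156510)) = 198832*(429758 - 27197212230) = 198832*(-27196782472) = -5407590652472704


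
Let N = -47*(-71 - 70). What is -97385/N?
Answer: -97385/6627 ≈ -14.695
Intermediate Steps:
N = 6627 (N = -47*(-141) = 6627)
-97385/N = -97385/6627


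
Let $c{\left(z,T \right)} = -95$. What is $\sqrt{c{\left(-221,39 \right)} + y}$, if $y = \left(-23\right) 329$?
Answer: $i \sqrt{7662} \approx 87.533 i$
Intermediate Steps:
$y = -7567$
$\sqrt{c{\left(-221,39 \right)} + y} = \sqrt{-95 - 7567} = \sqrt{-7662} = i \sqrt{7662}$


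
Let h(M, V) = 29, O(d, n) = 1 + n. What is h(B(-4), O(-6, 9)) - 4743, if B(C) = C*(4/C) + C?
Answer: -4714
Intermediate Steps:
B(C) = 4 + C
h(B(-4), O(-6, 9)) - 4743 = 29 - 4743 = -4714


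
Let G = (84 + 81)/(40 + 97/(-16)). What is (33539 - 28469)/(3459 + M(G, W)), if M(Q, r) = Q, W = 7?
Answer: 917670/626959 ≈ 1.4637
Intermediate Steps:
G = 880/181 (G = 165/(40 + 97*(-1/16)) = 165/(40 - 97/16) = 165/(543/16) = 165*(16/543) = 880/181 ≈ 4.8619)
(33539 - 28469)/(3459 + M(G, W)) = (33539 - 28469)/(3459 + 880/181) = 5070/(626959/181) = 5070*(181/626959) = 917670/626959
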